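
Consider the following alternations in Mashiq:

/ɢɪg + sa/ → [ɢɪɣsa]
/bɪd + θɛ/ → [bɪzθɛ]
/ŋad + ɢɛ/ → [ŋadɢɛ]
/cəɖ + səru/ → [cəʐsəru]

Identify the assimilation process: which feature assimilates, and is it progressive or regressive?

regressive manner assimilation

Underlying /g/ is realised as [ɣ] next to /s/; /s/ itself does not change.
/g/ is a stop while /s/ is a fricative; the output [ɣ] is a fricative, matching the trigger — so the feature that spreads is manner.
Place and voice are unchanged, so the assimilation is partial, not total.
The same holds elsewhere in the data: /d/ → [z] before /θ/ (stop → fricative, matching a fricative); /ɖ/ → [ʐ] before /s/ (stop → fricative, matching a fricative) — only manner changes, and always toward the following segment.
Nothing changes in [ŋadɢɛ]: there the adjacent consonants already agree in manner (/d/ and /ɢ/ are both stops), so this form is consistent with the same rule.
Since the segment that changes precedes the conditioning segment, the assimilation is regressive.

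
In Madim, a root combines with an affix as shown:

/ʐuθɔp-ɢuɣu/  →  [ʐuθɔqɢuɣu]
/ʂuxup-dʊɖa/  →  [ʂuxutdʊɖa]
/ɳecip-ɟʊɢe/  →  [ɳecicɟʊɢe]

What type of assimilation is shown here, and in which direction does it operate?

regressive place assimilation

The segment that alternates is /p/, which surfaces as [q] when adjacent to /ɢ/.
The change bilabial → uvular matches the place of the following /ɢ/, identifying this as place assimilation.
Manner and voice are unchanged, so the assimilation is partial, not total.
Checking the remaining alternations: /p/ → [t] before /d/ (bilabial → alveolar, matching alveolar); /p/ → [c] before /ɟ/ (bilabial → palatal, matching palatal) — only place changes, and always toward the following segment.
The trigger is the following segment, so the direction is regressive (anticipatory).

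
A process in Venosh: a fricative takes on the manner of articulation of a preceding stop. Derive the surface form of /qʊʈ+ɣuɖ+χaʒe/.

The rule targets /ɣ/ (voiced velar fricative), which sits after the trigger /ʈ/ (stop).
A voiced velar stop is [g], so the surface segment is [g].
The same rule applies at the second boundary: /χ/ → [q] next to /ɖ/.

[qʊʈguɖqaʒe]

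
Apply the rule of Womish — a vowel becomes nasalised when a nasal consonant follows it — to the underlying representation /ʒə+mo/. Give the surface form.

[ʒə̃mo]

/ə/ sits next to the nasal /m/ and is therefore nasalised to [ə̃].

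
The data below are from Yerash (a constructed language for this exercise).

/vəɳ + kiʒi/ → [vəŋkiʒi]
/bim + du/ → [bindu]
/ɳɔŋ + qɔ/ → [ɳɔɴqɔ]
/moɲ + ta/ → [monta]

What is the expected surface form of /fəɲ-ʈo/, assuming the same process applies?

The data show regressive place assimilation: /ɳ/ → [ŋ] before /k/; /m/ → [n] before /d/; /ŋ/ → [ɴ] before /q/; /ɲ/ → [n] before /t/. In each pair only place changes, matching the following consonant, while manner and voice stay constant.
The rule targets /ɲ/ (voiced palatal nasal), which sits before the trigger /ʈ/ (retroflex).
Changing only its place to retroflex gives [ɳ] — the voiced retroflex nasal.

[fəɳʈo]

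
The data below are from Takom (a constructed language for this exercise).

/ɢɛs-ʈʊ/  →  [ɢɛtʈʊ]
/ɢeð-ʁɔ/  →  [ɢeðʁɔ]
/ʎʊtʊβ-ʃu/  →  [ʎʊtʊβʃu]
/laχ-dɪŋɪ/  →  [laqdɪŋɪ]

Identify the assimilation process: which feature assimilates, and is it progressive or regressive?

regressive manner assimilation

Underlying /s/ is realised as [t] next to /ʈ/; /ʈ/ itself does not change.
The change fricative → stop matches the manner of the following /ʈ/, identifying this as manner assimilation.
Place and voice are unchanged, so the assimilation is partial, not total.
Checking the remaining alternation: /χ/ → [q] before /d/ (fricative → stop, matching a stop) — only manner changes, and always toward the following segment.
Nothing changes in [ɢeðʁɔ], [ʎʊtʊβʃu]: there the adjacent consonants already agree in manner (/ð/ and /ʁ/ are both fricatives; /β/ and /ʃ/ are both fricatives), so these forms are consistent with the same rule.
The trigger is the following segment, so the direction is regressive (anticipatory).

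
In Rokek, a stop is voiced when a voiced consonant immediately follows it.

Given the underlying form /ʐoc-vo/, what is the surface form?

[ʐoɟvo]

The rule targets /c/ (voiceless palatal stop), which sits before the trigger /v/ (voiced).
Changing only its voicing to voiced gives [ɟ] — the voiced palatal stop.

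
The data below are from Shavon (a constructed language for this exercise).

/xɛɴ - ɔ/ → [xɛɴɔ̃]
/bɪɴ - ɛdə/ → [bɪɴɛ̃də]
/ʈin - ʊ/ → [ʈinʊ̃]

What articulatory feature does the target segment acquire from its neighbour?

nasality

The vowel /ɔ/ surfaces as nasalised [ɔ̃] next to the preceding nasal /ɴ/ — it has acquired the [+nasal] feature of its neighbour.
The other forms show the same pattern: /ɛ/ → [ɛ̃] after /ɴ/; /ʊ/ → [ʊ̃] after /n/ — each time a vowel is nasalised next to a preceding nasal.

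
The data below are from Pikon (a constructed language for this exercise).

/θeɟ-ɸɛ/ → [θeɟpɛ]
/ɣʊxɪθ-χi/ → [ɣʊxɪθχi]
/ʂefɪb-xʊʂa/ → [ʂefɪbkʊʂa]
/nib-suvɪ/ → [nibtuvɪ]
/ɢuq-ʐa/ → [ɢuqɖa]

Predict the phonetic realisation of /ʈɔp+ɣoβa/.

The data show progressive manner assimilation: /ɸ/ → [p] after /ɟ/; /x/ → [k] after /b/; /s/ → [t] after /b/; /ʐ/ → [ɖ] after /q/. In each pair only manner changes, matching the preceding consonant, while place and voice stay constant.
Nothing changes in [ɣʊxɪθχi]: there the adjacent consonants already agree in manner (/χ/ and /θ/ are both fricatives), so this form is consistent with the same rule.
The rule targets /ɣ/ (voiced velar fricative), which sits after the trigger /p/ (stop).
Changing only its manner to stop gives [g] — the voiced velar stop.

[ʈɔpgoβa]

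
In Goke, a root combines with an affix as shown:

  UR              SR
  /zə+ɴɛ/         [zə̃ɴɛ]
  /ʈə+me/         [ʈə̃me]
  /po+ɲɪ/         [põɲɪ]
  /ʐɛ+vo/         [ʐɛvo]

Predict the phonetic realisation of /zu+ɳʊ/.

[zũɳʊ]

The data show regressive nasality assimilation (vowel nasalisation): /ə/ → [ə̃] before /ɴ/; /ə/ → [ə̃] before /m/; /o/ → [õ] before /ɲ/ — a vowel is nasalised by an immediately following nasal consonant.
No change occurs in [ʐɛvo] because the vowel at the boundary is adjacent to an oral consonant, not a nasal (/ɛ/ next to /v/).
The vowel /u/ is adjacent to the following nasal /ɳ/, so it acquires [+nasal] and surfaces as [ũ].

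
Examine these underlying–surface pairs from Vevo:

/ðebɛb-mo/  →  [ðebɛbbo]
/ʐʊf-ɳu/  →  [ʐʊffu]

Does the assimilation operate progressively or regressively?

progressive

Comparing underlying and surface forms, /m/ → [b] is the alternation; the neighbouring /b/ is constant.
The output [b] is identical to the trigger /b/ — every feature (place, manner, voicing) has been copied — so this is total assimilation.
The remaining alternation confirms this: /ɳ/ → [f] after /f/ — in each case the output is a copy of the preceding consonant.
Since the segment that changes follows the conditioning segment, the assimilation is progressive.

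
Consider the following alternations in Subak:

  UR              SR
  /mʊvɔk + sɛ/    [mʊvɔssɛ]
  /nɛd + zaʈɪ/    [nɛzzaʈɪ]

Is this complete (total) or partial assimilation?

Underlying /k/ is realised as [s] next to /s/; /s/ itself does not change.
The output [s] is identical to the trigger /s/ — every feature (place, manner, voicing) has been copied — so this is total assimilation.
The remaining alternation confirms this: /d/ → [z] before /z/ — in each case the output is a copy of the following consonant.

total assimilation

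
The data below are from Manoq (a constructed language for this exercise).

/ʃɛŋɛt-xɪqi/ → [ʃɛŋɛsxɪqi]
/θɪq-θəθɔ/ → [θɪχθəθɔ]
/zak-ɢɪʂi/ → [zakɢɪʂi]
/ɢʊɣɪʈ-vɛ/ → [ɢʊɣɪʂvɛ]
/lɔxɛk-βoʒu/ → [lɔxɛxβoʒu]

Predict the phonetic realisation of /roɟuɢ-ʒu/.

The data show regressive manner assimilation: /t/ → [s] before /x/; /q/ → [χ] before /θ/; /ʈ/ → [ʂ] before /v/; /k/ → [x] before /β/. In each pair only manner changes, matching the following consonant, while place and voice stay constant.
Nothing changes in [zakɢɪʂi]: there the adjacent consonants already agree in manner (/k/ and /ɢ/ are both stops), so this form is consistent with the same rule.
The rule targets /ɢ/ (voiced uvular stop), which sits before the trigger /ʒ/ (fricative).
The voiced uvular fricative is [ʁ], so /ɢ/ → [ʁ].

[roɟuʁʒu]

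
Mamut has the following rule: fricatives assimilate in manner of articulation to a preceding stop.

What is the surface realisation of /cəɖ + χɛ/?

/χ/ is a voiceless uvular fricative. The preceding trigger /ɖ/ is a stop, so /χ/ must become a stop as well.
The voiceless uvular stop is [q], so /χ/ → [q].

[cəɖqɛ]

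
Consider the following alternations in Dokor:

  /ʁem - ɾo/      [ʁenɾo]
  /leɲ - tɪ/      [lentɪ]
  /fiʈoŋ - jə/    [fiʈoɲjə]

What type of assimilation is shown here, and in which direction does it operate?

The segment that alternates is /m/, which surfaces as [n] when adjacent to /ɾ/.
The change bilabial → alveolar matches the place of the following /ɾ/, identifying this as place assimilation.
Manner and voice are unchanged, so the assimilation is partial, not total.
The other alternating forms pattern the same way: /ɲ/ → [n] before /t/ (palatal → alveolar, matching alveolar); /ŋ/ → [ɲ] before /j/ (velar → palatal, matching palatal) — only place changes, and always toward the following segment.
Since the segment that changes precedes the conditioning segment, the assimilation is regressive.

regressive place assimilation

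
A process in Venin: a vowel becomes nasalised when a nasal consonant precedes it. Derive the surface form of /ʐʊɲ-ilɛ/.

/i/ sits next to the nasal /ɲ/ and is therefore nasalised to [ĩ].

[ʐʊɲĩlɛ]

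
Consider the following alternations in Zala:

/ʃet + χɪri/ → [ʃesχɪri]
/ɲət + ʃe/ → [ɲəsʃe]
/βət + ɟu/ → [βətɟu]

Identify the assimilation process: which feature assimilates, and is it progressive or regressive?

regressive manner assimilation

The segment that alternates is /t/, which surfaces as [s] when adjacent to /χ/.
The change stop → fricative matches the manner of the following /χ/, identifying this as manner assimilation.
Place and voice are unchanged, so the assimilation is partial, not total.
The same holds elsewhere in the data: /t/ → [s] before /ʃ/ (stop → fricative, matching a fricative) — only manner changes, and always toward the following segment.
Nothing changes in [βətɟu]: there the adjacent consonants already agree in manner (/t/ and /ɟ/ are both stops), so this form is consistent with the same rule.
Since the segment that changes precedes the conditioning segment, the assimilation is regressive.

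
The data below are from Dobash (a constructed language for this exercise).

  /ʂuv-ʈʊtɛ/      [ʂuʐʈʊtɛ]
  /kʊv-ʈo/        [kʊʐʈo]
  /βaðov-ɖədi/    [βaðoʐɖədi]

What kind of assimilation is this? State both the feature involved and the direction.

The segment that alternates is /v/, which surfaces as [ʐ] when adjacent to /ʈ/.
The change labiodental → retroflex matches the place of the following /ʈ/, identifying this as place assimilation.
Manner and voice are unchanged, so the assimilation is partial, not total.
The other alternating form patterns the same way: /v/ → [ʐ] before /ɖ/ (labiodental → retroflex, matching retroflex) — only place changes, and always toward the following segment.
The trigger is the following segment, so the direction is regressive (anticipatory).

regressive place assimilation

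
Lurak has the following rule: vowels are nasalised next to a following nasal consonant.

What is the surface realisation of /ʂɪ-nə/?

[ʂɪ̃nə]

The vowel /ɪ/ is adjacent to the following nasal /n/, so it acquires [+nasal] and surfaces as [ɪ̃].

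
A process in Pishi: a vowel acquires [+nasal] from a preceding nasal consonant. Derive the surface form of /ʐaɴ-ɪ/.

[ʐaɴɪ̃]

The vowel /ɪ/ is adjacent to the preceding nasal /ɴ/, so it acquires [+nasal] and surfaces as [ɪ̃].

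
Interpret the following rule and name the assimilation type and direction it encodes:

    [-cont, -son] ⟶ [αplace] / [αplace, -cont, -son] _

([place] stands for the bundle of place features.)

progressive place assimilation

The shared variable α links the value of the place features (abbreviated [place]) on the target to the same value on the neighbouring segment, so place is the feature that assimilates.
Since the environment is written before the underscore, the trigger precedes the target; the direction is progressive.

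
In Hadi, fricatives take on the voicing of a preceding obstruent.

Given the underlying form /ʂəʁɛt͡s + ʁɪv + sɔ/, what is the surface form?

[ʂəʁɛt͡sχɪvzɔ]

/ʁ/ is a voiced uvular fricative. The preceding trigger /t͡s/ is voiceless, so /ʁ/ must become voiceless as well.
The voiceless uvular fricative is [χ], so /ʁ/ → [χ].
At the second juncture, /s/ likewise becomes [z] adjacent to /v/.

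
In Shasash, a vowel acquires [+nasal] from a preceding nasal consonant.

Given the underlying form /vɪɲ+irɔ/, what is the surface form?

[vɪɲĩrɔ]

/i/ sits next to the nasal /ɲ/ and is therefore nasalised to [ĩ].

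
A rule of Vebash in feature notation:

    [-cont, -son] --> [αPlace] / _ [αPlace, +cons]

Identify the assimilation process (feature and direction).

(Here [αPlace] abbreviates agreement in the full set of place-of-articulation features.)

regressive place assimilation

The rule copies the place features (abbreviated [Place]) from the environment onto the target, so the assimilating feature is place.
The conditioning segment sits to the right of the focus bar, meaning the trigger follows the segment that changes — regressive assimilation.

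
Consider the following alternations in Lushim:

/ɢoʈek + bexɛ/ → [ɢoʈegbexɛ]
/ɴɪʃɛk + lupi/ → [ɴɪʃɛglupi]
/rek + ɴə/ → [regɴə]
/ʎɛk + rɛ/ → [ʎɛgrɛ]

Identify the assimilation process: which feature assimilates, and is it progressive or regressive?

Underlying /k/ is realised as [g] next to /b/; /b/ itself does not change.
The change voiceless → voiced matches the voicing of the following /b/, identifying this as voicing assimilation.
Place and manner are unchanged, so the assimilation is partial, not total.
Checking the remaining alternations: /k/ → [g] before /l/ (voiceless → voiced, matching voiced); /k/ → [g] before /ɴ/ (voiceless → voiced, matching voiced); /k/ → [g] before /r/ (voiceless → voiced, matching voiced) — only voicing changes, and always toward the following segment.
The trigger is the following segment, so the direction is regressive (anticipatory).

regressive voicing assimilation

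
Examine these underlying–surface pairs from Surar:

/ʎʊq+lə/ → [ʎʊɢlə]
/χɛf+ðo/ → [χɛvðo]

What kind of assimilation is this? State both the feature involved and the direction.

regressive voicing assimilation

The segment that alternates is /q/, which surfaces as [ɢ] when adjacent to /l/.
The change voiceless → voiced matches the voicing of the following /l/, identifying this as voicing assimilation.
Place and manner are unchanged, so the assimilation is partial, not total.
The other alternating form patterns the same way: /f/ → [v] before /ð/ (voiceless → voiced, matching voiced) — only voicing changes, and always toward the following segment.
The trigger is the following segment, so the direction is regressive (anticipatory).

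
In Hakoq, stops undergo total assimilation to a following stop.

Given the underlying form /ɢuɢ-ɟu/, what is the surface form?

[ɢuɟɟu]

/ɢ/ is the segment targeted by the rule; it sits immediately before /ɟ/, so it assimilates completely and surfaces as [ɟ].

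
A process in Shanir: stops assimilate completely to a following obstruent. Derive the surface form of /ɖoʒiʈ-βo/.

[ɖoʒiββo]

/ʈ/ is the segment targeted by the rule; it sits immediately before /β/, so it assimilates completely and surfaces as [β].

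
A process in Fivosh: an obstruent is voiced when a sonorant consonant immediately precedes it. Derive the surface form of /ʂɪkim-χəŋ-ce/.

[ʂɪkimʁəŋɟe]

The rule targets /χ/ (voiceless uvular fricative), which sits after the trigger /m/ (voiced).
The voiced uvular fricative is [ʁ], so /χ/ → [ʁ].
At the second juncture, /c/ likewise becomes [ɟ] adjacent to /ŋ/.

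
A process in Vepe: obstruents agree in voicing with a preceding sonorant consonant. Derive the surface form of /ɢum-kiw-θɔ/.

/k/ is a voiceless velar stop. The preceding trigger /m/ is voiced, so /k/ must become voiced as well.
Changing only its voicing to voiced gives [g] — the voiced velar stop.
At the second juncture, /θ/ likewise becomes [ð] adjacent to /w/.

[ɢumgiwðɔ]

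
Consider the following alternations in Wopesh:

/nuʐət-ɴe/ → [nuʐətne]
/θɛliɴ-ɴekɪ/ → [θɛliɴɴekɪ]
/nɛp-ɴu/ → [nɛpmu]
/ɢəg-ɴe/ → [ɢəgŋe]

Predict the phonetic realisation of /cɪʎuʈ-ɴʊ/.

[cɪʎuʈɳʊ]

The data show progressive place assimilation: /ɴ/ → [n] after /t/; /ɴ/ → [m] after /p/; /ɴ/ → [ŋ] after /g/. In each pair only place changes, matching the preceding consonant, while manner and voice stay constant.
Nothing changes in [θɛliɴɴekɪ]: there the adjacent consonants already agree in place (/ɴ/ and /ɴ/ are both uvular), so this form is consistent with the same rule.
/ɴ/ is a voiced uvular nasal. The preceding trigger /ʈ/ is retroflex, so /ɴ/ must become retroflex as well.
Changing only its place to retroflex gives [ɳ] — the voiced retroflex nasal.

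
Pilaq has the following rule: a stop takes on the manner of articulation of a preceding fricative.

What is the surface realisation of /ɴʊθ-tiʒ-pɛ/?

[ɴʊθsiʒɸɛ]

The rule targets /t/ (voiceless alveolar stop), which sits after the trigger /θ/ (fricative).
The voiceless alveolar fricative is [s], so /t/ → [s].
At the second juncture, /p/ likewise becomes [ɸ] adjacent to /ʒ/.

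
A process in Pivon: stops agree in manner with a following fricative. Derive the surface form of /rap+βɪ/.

[raɸβɪ]

/p/ is a voiceless bilabial stop. The following trigger /β/ is a fricative, so /p/ must become a fricative as well.
A voiceless bilabial fricative is [ɸ], so the surface segment is [ɸ].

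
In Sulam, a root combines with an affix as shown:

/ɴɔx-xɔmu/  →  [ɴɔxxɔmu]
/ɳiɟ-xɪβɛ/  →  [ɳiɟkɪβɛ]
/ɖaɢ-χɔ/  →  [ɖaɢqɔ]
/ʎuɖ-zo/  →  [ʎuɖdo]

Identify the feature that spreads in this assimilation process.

manner

Comparing underlying and surface forms, /x/ → [k] is the alternation; the neighbouring /ɟ/ is constant.
The change fricative → stop matches the manner of the preceding /ɟ/, identifying this as manner assimilation.
The same holds elsewhere in the data: /χ/ → [q] after /ɢ/ (fricative → stop, matching a stop); /z/ → [d] after /ɖ/ (fricative → stop, matching a stop) — only manner changes, and always toward the preceding segment.
Nothing changes in [ɴɔxxɔmu]: there the adjacent consonants already agree in manner (/x/ and /x/ are both fricatives), so this form is consistent with the same rule.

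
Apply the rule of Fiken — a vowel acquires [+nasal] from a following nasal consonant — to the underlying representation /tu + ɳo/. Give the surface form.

[tũɳo]

The vowel /u/ is adjacent to the following nasal /ɳ/, so it acquires [+nasal] and surfaces as [ũ].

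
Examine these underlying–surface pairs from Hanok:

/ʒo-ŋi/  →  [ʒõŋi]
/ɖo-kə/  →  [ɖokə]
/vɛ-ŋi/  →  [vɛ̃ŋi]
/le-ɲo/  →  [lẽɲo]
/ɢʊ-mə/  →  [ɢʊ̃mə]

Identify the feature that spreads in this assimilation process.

nasality

The vowel /o/ surfaces as nasalised [õ] next to the following nasal /ŋ/ — it has acquired the [+nasal] feature of its neighbour.
Likewise in the remaining data: /ɛ/ → [ɛ̃] before /ŋ/; /e/ → [ẽ] before /ɲ/; /ʊ/ → [ʊ̃] before /m/ — each time a vowel is nasalised next to a following nasal.
No change occurs in [ɖokə] because the vowel at the boundary is adjacent to an oral consonant, not a nasal (/o/ next to /k/).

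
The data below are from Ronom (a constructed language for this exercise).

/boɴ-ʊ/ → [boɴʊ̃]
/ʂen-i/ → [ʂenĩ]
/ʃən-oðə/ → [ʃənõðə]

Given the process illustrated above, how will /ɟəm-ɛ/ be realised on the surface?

The data show progressive nasality assimilation (vowel nasalisation): /ʊ/ → [ʊ̃] after /ɴ/; /i/ → [ĩ] after /n/; /o/ → [õ] after /n/ — a vowel is nasalised by an immediately preceding nasal consonant.
/ɛ/ sits next to the nasal /m/ and is therefore nasalised to [ɛ̃].

[ɟəmɛ̃]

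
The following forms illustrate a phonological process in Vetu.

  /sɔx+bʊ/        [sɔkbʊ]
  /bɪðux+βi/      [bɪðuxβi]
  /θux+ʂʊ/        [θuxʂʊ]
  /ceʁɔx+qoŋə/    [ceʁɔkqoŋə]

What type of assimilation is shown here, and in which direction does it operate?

regressive manner assimilation

Underlying /x/ is realised as [k] next to /b/; /b/ itself does not change.
The change fricative → stop matches the manner of the following /b/, identifying this as manner assimilation.
Place and voice are unchanged, so the assimilation is partial, not total.
The other alternating form patterns the same way: /x/ → [k] before /q/ (fricative → stop, matching a stop) — only manner changes, and always toward the following segment.
Nothing changes in [bɪðuxβi], [θuxʂʊ]: there the adjacent consonants already agree in manner (/x/ and /β/ are both fricatives; /x/ and /ʂ/ are both fricatives), so these forms are consistent with the same rule.
The trigger is the following segment, so the direction is regressive (anticipatory).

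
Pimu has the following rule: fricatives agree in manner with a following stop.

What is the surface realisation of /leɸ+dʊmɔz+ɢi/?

/ɸ/ is a voiceless bilabial fricative. The following trigger /d/ is a stop, so /ɸ/ must become a stop as well.
The voiceless bilabial stop is [p], so /ɸ/ → [p].
The same rule applies at the second boundary: /z/ → [d] next to /ɢ/.

[lepdʊmɔdɢi]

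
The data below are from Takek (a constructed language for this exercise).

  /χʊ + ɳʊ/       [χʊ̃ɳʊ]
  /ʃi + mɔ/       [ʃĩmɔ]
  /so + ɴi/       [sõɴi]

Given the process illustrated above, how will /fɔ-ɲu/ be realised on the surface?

[fɔ̃ɲu]

The data show regressive nasality assimilation (vowel nasalisation): /ʊ/ → [ʊ̃] before /ɳ/; /i/ → [ĩ] before /m/; /o/ → [õ] before /ɴ/ — a vowel is nasalised by an immediately following nasal consonant.
The vowel /ɔ/ is adjacent to the following nasal /ɲ/, so it acquires [+nasal] and surfaces as [ɔ̃].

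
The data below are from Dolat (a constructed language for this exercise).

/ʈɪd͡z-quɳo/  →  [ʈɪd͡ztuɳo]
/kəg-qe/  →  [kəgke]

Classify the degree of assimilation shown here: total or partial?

Underlying /q/ is realised as [t] next to /d͡z/; /d͡z/ itself does not change.
/q/ is uvular while /d͡z/ is alveolar; the output [t] is alveolar, matching the trigger — so the feature that spreads is place.
Manner and voice are unchanged, so the assimilation is partial, not total.
The other alternating form patterns the same way: /q/ → [k] after /g/ (uvular → velar, matching velar) — only place changes, and always toward the preceding segment.

partial assimilation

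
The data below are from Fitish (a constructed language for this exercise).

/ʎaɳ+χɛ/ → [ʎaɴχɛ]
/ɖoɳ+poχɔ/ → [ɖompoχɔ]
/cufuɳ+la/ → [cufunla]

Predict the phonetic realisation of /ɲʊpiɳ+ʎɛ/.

The data show regressive place assimilation: /ɳ/ → [ɴ] before /χ/; /ɳ/ → [m] before /p/; /ɳ/ → [n] before /l/. In each pair only place changes, matching the following consonant, while manner and voice stay constant.
/ɳ/ is a voiced retroflex nasal. The following trigger /ʎ/ is palatal, so /ɳ/ must become palatal as well.
Changing only its place to palatal gives [ɲ] — the voiced palatal nasal.

[ɲʊpiɲʎɛ]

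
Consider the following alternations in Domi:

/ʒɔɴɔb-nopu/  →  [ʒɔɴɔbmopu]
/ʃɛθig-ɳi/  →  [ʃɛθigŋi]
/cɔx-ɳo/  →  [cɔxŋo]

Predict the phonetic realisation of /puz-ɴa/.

[puzna]

The data show progressive place assimilation: /n/ → [m] after /b/; /ɳ/ → [ŋ] after /g/; /ɳ/ → [ŋ] after /x/. In each pair only place changes, matching the preceding consonant, while manner and voice stay constant.
The rule targets /ɴ/ (voiced uvular nasal), which sits after the trigger /z/ (alveolar).
Changing only its place to alveolar gives [n] — the voiced alveolar nasal.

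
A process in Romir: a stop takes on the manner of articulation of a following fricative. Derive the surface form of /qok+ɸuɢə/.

/k/ is a voiceless velar stop. The following trigger /ɸ/ is a fricative, so /k/ must become a fricative as well.
Changing only its manner to fricative gives [x] — the voiceless velar fricative.

[qoxɸuɢə]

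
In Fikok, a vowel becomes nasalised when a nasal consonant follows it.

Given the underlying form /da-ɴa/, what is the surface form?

[dãɴa]

The vowel /a/ is adjacent to the following nasal /ɴ/, so it acquires [+nasal] and surfaces as [ã].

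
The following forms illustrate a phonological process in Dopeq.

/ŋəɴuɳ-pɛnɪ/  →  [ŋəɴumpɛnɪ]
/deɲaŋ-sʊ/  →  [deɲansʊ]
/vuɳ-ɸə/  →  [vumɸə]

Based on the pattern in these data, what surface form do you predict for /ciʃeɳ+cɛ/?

The data show regressive place assimilation: /ɳ/ → [m] before /p/; /ŋ/ → [n] before /s/; /ɳ/ → [m] before /ɸ/. In each pair only place changes, matching the following consonant, while manner and voice stay constant.
/ɳ/ is a voiced retroflex nasal. The following trigger /c/ is palatal, so /ɳ/ must become palatal as well.
The voiced palatal nasal is [ɲ], so /ɳ/ → [ɲ].

[ciʃeɲcɛ]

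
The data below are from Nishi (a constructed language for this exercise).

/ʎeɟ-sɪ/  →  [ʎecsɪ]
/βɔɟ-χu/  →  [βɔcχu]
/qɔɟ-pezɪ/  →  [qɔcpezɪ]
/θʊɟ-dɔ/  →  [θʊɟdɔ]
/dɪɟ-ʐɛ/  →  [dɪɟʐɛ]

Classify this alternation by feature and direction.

Comparing underlying and surface forms, /ɟ/ → [c] is the alternation; the neighbouring /s/ is constant.
The change voiced → voiceless matches the voicing of the following /s/, identifying this as voicing assimilation.
Place and manner are unchanged, so the assimilation is partial, not total.
Checking the remaining alternations: /ɟ/ → [c] before /χ/ (voiced → voiceless, matching voiceless); /ɟ/ → [c] before /p/ (voiced → voiceless, matching voiceless) — only voicing changes, and always toward the following segment.
No alternation appears in [θʊɟdɔ], [dɪɟʐɛ]: there the adjacent consonants already agree in voicing (/ɟ/ and /d/ are both voiced; /ɟ/ and /ʐ/ are both voiced), so these forms are consistent with the same rule.
The trigger is the following segment, so the direction is regressive (anticipatory).

regressive voicing assimilation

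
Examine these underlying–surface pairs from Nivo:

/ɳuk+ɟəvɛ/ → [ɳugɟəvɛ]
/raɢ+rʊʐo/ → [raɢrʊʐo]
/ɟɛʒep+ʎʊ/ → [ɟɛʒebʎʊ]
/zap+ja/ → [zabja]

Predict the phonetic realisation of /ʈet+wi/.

The data show regressive voicing assimilation: /k/ → [g] before /ɟ/; /p/ → [b] before /ʎ/; /p/ → [b] before /j/. In each pair only voicing changes, matching the following consonant, while place and manner stay constant.
Nothing changes in [raɢrʊʐo]: there the adjacent consonants already agree in voicing (/ɢ/ and /r/ are both voiced), so this form is consistent with the same rule.
/t/ is a voiceless alveolar stop. The following trigger /w/ is voiced, so /t/ must become voiced as well.
The voiced alveolar stop is [d], so /t/ → [d].

[ʈedwi]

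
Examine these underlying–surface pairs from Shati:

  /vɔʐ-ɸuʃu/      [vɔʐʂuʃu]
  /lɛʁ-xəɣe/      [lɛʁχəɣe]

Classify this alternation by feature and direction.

progressive place assimilation

Underlying /ɸ/ is realised as [ʂ] next to /ʐ/; /ʐ/ itself does not change.
/ɸ/ is bilabial while /ʐ/ is retroflex; the output [ʂ] is retroflex, matching the trigger — so the feature that spreads is place.
Manner and voice are unchanged, so the assimilation is partial, not total.
Checking the remaining alternation: /x/ → [χ] after /ʁ/ (velar → uvular, matching uvular) — only place changes, and always toward the preceding segment.
The trigger is the preceding segment, so the direction is progressive (perseverative).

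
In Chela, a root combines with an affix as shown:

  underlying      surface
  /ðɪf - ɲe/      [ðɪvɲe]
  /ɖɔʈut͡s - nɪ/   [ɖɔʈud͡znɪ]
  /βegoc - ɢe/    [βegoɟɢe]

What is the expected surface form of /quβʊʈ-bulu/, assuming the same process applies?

The data show regressive voicing assimilation: /f/ → [v] before /ɲ/; /t͡s/ → [d͡z] before /n/; /c/ → [ɟ] before /ɢ/. In each pair only voicing changes, matching the following consonant, while place and manner stay constant.
The rule targets /ʈ/ (voiceless retroflex stop), which sits before the trigger /b/ (voiced).
The voiced retroflex stop is [ɖ], so /ʈ/ → [ɖ].

[quβʊɖbulu]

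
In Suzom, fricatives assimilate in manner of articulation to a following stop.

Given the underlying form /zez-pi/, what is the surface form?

/z/ is a voiced alveolar fricative. The following trigger /p/ is a stop, so /z/ must become a stop as well.
A voiced alveolar stop is [d], so the surface segment is [d].

[zedpi]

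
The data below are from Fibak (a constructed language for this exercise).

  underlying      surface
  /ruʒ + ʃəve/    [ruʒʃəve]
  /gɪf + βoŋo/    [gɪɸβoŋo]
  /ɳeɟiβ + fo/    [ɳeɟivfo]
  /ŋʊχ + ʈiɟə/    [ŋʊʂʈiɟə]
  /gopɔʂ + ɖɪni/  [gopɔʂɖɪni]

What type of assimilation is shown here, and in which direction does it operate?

The segment that alternates is /f/, which surfaces as [ɸ] when adjacent to /β/.
/f/ is labiodental while /β/ is bilabial; the output [ɸ] is bilabial, matching the trigger — so the feature that spreads is place.
Manner and voice are unchanged, so the assimilation is partial, not total.
The other alternating forms pattern the same way: /β/ → [v] before /f/ (bilabial → labiodental, matching labiodental); /χ/ → [ʂ] before /ʈ/ (uvular → retroflex, matching retroflex) — only place changes, and always toward the following segment.
No alternation appears in [ruʒʃəve], [gopɔʂɖɪni]: there the adjacent consonants already agree in place (/ʒ/ and /ʃ/ are both postalveolar; /ʂ/ and /ɖ/ are both retroflex), so these forms are consistent with the same rule.
Since the segment that changes precedes the conditioning segment, the assimilation is regressive.

regressive place assimilation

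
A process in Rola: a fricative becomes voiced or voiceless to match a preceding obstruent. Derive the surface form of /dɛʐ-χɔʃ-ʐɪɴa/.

The rule targets /χ/ (voiceless uvular fricative), which sits after the trigger /ʐ/ (voiced).
Changing only its voicing to voiced gives [ʁ] — the voiced uvular fricative.
At the second juncture, /ʐ/ likewise becomes [ʂ] adjacent to /ʃ/.

[dɛʐʁɔʃʂɪɴa]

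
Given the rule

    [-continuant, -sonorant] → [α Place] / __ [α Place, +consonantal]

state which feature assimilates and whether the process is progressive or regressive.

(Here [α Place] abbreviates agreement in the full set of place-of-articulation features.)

The shared variable α links the value of the place features (abbreviated [Place]) on the target to the same value on the neighbouring segment, so place is the feature that assimilates.
The conditioning segment sits to the right of the focus bar, meaning the trigger follows the segment that changes — regressive assimilation.

regressive place assimilation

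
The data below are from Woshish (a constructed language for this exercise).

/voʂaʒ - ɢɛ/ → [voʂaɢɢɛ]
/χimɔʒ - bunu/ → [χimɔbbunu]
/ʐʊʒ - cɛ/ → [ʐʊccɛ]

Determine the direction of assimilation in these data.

regressive

Underlying /ʒ/ is realised as [ɢ] next to /ɢ/; /ɢ/ itself does not change.
The output [ɢ] is identical to the trigger /ɢ/ — every feature (place, manner, voicing) has been copied — so this is total assimilation.
The remaining alternations confirm this: /ʒ/ → [b] before /b/; /ʒ/ → [c] before /c/ — in each case the output is a copy of the following consonant.
The trigger is the following segment, so the direction is regressive (anticipatory).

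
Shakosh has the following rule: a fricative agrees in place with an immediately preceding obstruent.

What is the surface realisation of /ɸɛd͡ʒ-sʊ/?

[ɸɛd͡ʒʃʊ]

/s/ is a voiceless alveolar fricative. The preceding trigger /d͡ʒ/ is postalveolar, so /s/ must become postalveolar as well.
Changing only its place to postalveolar gives [ʃ] — the voiceless postalveolar fricative.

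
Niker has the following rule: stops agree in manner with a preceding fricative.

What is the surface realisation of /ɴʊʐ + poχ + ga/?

The rule targets /p/ (voiceless bilabial stop), which sits after the trigger /ʐ/ (fricative).
A voiceless bilabial fricative is [ɸ], so the surface segment is [ɸ].
The same rule applies at the second boundary: /g/ → [ɣ] next to /χ/.

[ɴʊʐɸoχɣa]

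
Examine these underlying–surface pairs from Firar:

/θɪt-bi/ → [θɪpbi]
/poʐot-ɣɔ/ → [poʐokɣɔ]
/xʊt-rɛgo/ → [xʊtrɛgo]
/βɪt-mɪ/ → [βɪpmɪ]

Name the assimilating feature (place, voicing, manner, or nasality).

place

Underlying /t/ is realised as [p] next to /b/; /b/ itself does not change.
/t/ is alveolar while /b/ is bilabial; the output [p] is bilabial, matching the trigger — so the feature that spreads is place.
Checking the remaining alternations: /t/ → [k] before /ɣ/ (alveolar → velar, matching velar); /t/ → [p] before /m/ (alveolar → bilabial, matching bilabial) — only place changes, and always toward the following segment.
Nothing changes in [xʊtrɛgo]: there the adjacent consonants already agree in place (/t/ and /r/ are both alveolar), so this form is consistent with the same rule.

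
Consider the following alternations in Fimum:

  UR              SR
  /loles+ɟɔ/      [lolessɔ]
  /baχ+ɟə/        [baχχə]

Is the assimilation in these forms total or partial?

The segment that alternates is /ɟ/, which surfaces as [s] when adjacent to /s/.
The output [s] is identical to the trigger /s/ — every feature (place, manner, voicing) has been copied — so this is total assimilation.
The remaining alternation confirms this: /ɟ/ → [χ] after /χ/ — in each case the output is a copy of the preceding consonant.

total assimilation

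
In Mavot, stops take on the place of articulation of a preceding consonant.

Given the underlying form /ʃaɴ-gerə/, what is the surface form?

[ʃaɴɢerə]

The rule targets /g/ (voiced velar stop), which sits after the trigger /ɴ/ (uvular).
Changing only its place to uvular gives [ɢ] — the voiced uvular stop.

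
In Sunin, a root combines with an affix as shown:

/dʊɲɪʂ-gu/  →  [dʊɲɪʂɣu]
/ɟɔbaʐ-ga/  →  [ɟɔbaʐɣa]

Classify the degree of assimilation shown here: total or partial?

partial assimilation

Comparing underlying and surface forms, /g/ → [ɣ] is the alternation; the neighbouring /ʂ/ is constant.
The change stop → fricative matches the manner of the preceding /ʂ/, identifying this as manner assimilation.
Place and voice are unchanged, so the assimilation is partial, not total.
The other alternating form patterns the same way: /g/ → [ɣ] after /ʐ/ (stop → fricative, matching a fricative) — only manner changes, and always toward the preceding segment.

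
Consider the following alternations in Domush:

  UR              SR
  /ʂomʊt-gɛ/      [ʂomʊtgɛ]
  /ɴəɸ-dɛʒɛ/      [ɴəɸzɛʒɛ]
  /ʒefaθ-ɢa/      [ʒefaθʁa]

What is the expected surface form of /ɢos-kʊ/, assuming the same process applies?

[ɢosxʊ]

The data show progressive manner assimilation: /d/ → [z] after /ɸ/; /ɢ/ → [ʁ] after /θ/. In each pair only manner changes, matching the preceding consonant, while place and voice stay constant.
Nothing changes in [ʂomʊtgɛ]: there the adjacent consonants already agree in manner (/g/ and /t/ are both stops), so this form is consistent with the same rule.
The rule targets /k/ (voiceless velar stop), which sits after the trigger /s/ (fricative).
Changing only its manner to fricative gives [x] — the voiceless velar fricative.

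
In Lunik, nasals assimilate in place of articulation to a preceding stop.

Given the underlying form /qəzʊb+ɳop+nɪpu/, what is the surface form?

[qəzʊbmopmɪpu]

The rule targets /ɳ/ (voiced retroflex nasal), which sits after the trigger /b/ (bilabial).
Changing only its place to bilabial gives [m] — the voiced bilabial nasal.
At the second juncture, /n/ likewise becomes [m] adjacent to /p/.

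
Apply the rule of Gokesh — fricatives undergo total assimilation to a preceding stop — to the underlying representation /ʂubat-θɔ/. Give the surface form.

[ʂubattɔ]

/θ/ is the segment targeted by the rule; it sits immediately after /t/, so it assimilates completely and surfaces as [t].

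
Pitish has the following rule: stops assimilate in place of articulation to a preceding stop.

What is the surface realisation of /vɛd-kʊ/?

/k/ is a voiceless velar stop. The preceding trigger /d/ is alveolar, so /k/ must become alveolar as well.
The voiceless alveolar stop is [t], so /k/ → [t].

[vɛdtʊ]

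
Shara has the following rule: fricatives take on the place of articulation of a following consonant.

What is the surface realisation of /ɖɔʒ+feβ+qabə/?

The rule targets /ʒ/ (voiced postalveolar fricative), which sits before the trigger /f/ (labiodental).
A voiced labiodental fricative is [v], so the surface segment is [v].
The same rule applies at the second boundary: /β/ → [ʁ] next to /q/.

[ɖɔvfeʁqabə]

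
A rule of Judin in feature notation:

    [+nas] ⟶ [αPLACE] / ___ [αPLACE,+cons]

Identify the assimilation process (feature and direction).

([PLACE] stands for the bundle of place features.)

regressive place assimilation

The shared variable α links the value of the place features (abbreviated [PLACE]) on the target to the same value on the neighbouring segment, so place is the feature that assimilates.
Since the environment is written after the underscore, the trigger follows the target; the direction is regressive.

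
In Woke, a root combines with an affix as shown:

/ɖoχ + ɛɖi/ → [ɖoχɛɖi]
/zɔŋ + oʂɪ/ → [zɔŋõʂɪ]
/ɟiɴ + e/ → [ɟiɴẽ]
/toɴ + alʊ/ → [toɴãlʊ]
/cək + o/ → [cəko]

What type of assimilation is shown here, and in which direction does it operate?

progressive nasality assimilation (vowel nasalisation)

The vowel /o/ surfaces as nasalised [õ] next to the preceding nasal /ŋ/ — it has acquired the [+nasal] feature of its neighbour.
Likewise in the remaining data: /e/ → [ẽ] after /ɴ/; /a/ → [ã] after /ɴ/ — each time a vowel is nasalised next to a preceding nasal.
No change occurs in [ɖoχɛɖi], [cəko] because the vowel at the boundary is adjacent to an oral consonant, not a nasal (/ɛ/ next to /χ/; /o/ next to /k/).
Because the conditioning nasal is to the left of the vowel that changes, the process is progressive (perseverative).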